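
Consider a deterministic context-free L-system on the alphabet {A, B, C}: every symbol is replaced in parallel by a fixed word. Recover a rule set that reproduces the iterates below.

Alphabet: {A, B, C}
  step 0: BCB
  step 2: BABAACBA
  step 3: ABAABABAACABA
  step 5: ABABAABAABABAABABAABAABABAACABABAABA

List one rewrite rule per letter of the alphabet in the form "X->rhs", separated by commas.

A->BA, B->A, C->AC

  step 2 ⇒ step 3: BABAACBA ⇒ A·BA·A·BA·BA·AC·A·BA
    A ↦ BA
    B ↦ A
    C ↦ AC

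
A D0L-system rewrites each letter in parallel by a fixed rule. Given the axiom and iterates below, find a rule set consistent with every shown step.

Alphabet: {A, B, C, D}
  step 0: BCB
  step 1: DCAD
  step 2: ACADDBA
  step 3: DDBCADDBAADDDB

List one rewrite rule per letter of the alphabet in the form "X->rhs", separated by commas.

A->DDB, B->D, C->CA, D->A

  step 2 ⇒ step 3: ACADDBA ⇒ DDB·CA·DDB·A·A·D·DDB
    A ↦ DDB
    B ↦ D
    C ↦ CA
    D ↦ A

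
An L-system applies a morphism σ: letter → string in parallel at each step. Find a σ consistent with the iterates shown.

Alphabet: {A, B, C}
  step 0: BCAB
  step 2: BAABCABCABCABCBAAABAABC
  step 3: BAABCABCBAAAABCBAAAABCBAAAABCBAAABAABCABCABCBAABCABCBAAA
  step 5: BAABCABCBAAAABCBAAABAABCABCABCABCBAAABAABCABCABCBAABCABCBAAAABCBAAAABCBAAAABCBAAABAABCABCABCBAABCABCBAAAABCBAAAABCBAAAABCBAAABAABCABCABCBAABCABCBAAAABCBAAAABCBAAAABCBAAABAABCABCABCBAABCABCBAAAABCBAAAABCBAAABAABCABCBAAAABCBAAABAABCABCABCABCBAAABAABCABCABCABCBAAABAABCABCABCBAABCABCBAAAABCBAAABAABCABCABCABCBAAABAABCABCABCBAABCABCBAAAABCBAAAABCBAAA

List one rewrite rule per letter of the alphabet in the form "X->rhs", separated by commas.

  step 2 ⇒ step 3: BAABCABCABCABCBAAABAABC ⇒ BA·ABC·ABC·BA·AA·ABC·BA·AA·ABC·BA·AA·ABC·BA·AA·BA·ABC·ABC·ABC·BA·ABC·ABC·BA·AA
    A ↦ ABC
    B ↦ BA
    C ↦ AA

A->ABC, B->BA, C->AA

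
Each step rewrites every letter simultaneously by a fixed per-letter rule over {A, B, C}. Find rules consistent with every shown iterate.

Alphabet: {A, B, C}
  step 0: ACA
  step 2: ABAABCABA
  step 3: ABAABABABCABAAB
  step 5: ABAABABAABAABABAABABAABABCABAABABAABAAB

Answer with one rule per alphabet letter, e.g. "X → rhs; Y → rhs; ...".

A->AB, B->A, C->BC

  step 2 ⇒ step 3: ABAABCABA ⇒ AB·A·AB·AB·A·BC·AB·A·AB
    A ↦ AB
    B ↦ A
    C ↦ BC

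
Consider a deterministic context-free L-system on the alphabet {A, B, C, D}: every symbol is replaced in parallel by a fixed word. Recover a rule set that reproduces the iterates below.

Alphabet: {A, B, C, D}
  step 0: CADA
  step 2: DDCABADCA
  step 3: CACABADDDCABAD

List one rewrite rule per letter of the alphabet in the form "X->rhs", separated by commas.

  step 2 ⇒ step 3: DDCABADCA ⇒ CA·CA·BA·D·D·D·CA·BA·D
    A ↦ D
    B ↦ D
    C ↦ BA
    D ↦ CA

A->D, B->D, C->BA, D->CA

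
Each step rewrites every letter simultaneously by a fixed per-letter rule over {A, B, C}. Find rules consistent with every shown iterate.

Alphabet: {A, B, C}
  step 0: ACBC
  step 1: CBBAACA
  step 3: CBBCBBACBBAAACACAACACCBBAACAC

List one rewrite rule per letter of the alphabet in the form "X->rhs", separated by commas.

A->CBB, B->AC, C->A

  step 0 ⇒ step 1: ACBC ⇒ CBB·A·AC·A
    A ↦ CBB
    B ↦ AC
    C ↦ A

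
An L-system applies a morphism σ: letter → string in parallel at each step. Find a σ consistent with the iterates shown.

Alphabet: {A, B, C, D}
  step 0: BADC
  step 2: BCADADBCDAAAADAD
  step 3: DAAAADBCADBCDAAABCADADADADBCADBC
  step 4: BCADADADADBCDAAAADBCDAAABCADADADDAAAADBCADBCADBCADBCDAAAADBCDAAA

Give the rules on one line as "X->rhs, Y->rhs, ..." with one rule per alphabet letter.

  step 3 ⇒ step 4: DAAAADBCADBCDAAABCADADADADBCADBC ⇒ BC·AD·AD·AD·AD·BC·DA·AA·AD·BC·DA·AA·BC·AD·AD·AD·DA·AA·AD·BC·AD·BC·AD·BC·AD·BC·DA·AA·AD·BC·DA·AA
    A ↦ AD
    B ↦ DA
    C ↦ AA
    D ↦ BC

A->AD, B->DA, C->AA, D->BC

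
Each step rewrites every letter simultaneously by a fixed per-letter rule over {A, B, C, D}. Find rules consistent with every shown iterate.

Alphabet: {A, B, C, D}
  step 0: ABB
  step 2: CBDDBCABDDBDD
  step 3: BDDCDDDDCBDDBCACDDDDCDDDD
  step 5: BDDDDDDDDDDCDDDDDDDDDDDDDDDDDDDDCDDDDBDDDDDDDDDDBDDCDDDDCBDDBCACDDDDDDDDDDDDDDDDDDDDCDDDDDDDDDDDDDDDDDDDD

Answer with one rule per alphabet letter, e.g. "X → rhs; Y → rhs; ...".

A->BCA, B->C, C->BDD, D->DD

  step 2 ⇒ step 3: CBDDBCABDDBDD ⇒ BDD·C·DD·DD·C·BDD·BCA·C·DD·DD·C·DD·DD
    A ↦ BCA
    B ↦ C
    C ↦ BDD
    D ↦ DD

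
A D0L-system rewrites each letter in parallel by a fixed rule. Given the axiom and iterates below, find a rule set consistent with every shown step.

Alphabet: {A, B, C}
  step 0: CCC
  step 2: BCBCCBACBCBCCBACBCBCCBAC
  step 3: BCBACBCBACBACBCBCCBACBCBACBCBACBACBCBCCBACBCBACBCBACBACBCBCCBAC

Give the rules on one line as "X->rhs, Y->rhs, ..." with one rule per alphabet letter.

  step 2 ⇒ step 3: BCBCCBACBCBCCBACBCBCCBAC ⇒ BC·BAC·BC·BAC·BAC·BC·BCC·BAC·BC·BAC·BC·BAC·BAC·BC·BCC·BAC·BC·BAC·BC·BAC·BAC·BC·BCC·BAC
    A ↦ BCC
    B ↦ BC
    C ↦ BAC

A->BCC, B->BC, C->BAC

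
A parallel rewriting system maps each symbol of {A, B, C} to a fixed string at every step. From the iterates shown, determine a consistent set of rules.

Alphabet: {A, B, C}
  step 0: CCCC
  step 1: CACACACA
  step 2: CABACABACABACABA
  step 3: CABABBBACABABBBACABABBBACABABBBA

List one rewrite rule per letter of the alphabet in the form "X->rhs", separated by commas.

  step 2 ⇒ step 3: CABACABACABACABA ⇒ CA·BA·BB·BA·CA·BA·BB·BA·CA·BA·BB·BA·CA·BA·BB·BA
    A ↦ BA
    B ↦ BB
    C ↦ CA

A->BA, B->BB, C->CA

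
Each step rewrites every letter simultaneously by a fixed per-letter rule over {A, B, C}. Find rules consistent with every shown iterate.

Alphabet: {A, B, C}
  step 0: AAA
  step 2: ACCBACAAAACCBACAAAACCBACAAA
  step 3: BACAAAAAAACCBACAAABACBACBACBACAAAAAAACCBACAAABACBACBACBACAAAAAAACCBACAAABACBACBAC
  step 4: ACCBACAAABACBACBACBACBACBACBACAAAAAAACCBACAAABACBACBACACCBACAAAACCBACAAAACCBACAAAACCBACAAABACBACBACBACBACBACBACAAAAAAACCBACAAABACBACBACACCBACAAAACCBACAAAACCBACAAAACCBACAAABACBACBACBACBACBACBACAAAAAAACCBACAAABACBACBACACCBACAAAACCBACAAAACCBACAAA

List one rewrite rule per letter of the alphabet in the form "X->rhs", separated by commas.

  step 3 ⇒ step 4: BACAAAAAAACCBACAAABACBACBACBACAAAAAAACCBACAAABACBACBACBACAAAAAAACCBACAAABACBACBAC ⇒ ACC·BAC·AAA·BAC·BAC·BAC·BAC·BAC·BAC·BAC·AAA·AAA·ACC·BAC·AAA·BAC·BAC·BAC·ACC·BAC·AAA·ACC·BAC·AAA·ACC·BAC·AAA·ACC·BAC·AAA·BAC·BAC·BAC·BAC·BAC·BAC·BAC·AAA·AAA·ACC·BAC·AAA·BAC·BAC·BAC·ACC·BAC·AAA·ACC·BAC·AAA·ACC·BAC·AAA·ACC·BAC·AAA·BAC·BAC·BAC·BAC·BAC·BAC·BAC·AAA·AAA·ACC·BAC·AAA·BAC·BAC·BAC·ACC·BAC·AAA·ACC·BAC·AAA·ACC·BAC·AAA
    A ↦ BAC
    B ↦ ACC
    C ↦ AAA

A->BAC, B->ACC, C->AAA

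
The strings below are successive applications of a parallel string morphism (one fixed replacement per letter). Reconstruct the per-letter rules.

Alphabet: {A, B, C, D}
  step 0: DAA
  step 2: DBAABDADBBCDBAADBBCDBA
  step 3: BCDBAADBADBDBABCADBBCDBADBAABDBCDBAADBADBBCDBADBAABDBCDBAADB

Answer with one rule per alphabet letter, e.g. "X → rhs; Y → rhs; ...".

A->ADB, B->DBA, C->ABD, D->BC

  step 2 ⇒ step 3: DBAABDADBBCDBAADBBCDBA ⇒ BC·DBA·ADB·ADB·DBA·BC·ADB·BC·DBA·DBA·ABD·BC·DBA·ADB·ADB·BC·DBA·DBA·ABD·BC·DBA·ADB
    A ↦ ADB
    B ↦ DBA
    C ↦ ABD
    D ↦ BC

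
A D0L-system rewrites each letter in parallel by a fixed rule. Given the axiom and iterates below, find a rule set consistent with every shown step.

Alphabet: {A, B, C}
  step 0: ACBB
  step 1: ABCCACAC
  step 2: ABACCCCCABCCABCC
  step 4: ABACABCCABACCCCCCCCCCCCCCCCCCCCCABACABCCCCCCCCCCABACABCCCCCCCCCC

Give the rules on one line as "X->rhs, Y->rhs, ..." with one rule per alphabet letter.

  step 1 ⇒ step 2: ABCCACAC ⇒ AB·AC·CC·CC·AB·CC·AB·CC
    A ↦ AB
    B ↦ AC
    C ↦ CC

A->AB, B->AC, C->CC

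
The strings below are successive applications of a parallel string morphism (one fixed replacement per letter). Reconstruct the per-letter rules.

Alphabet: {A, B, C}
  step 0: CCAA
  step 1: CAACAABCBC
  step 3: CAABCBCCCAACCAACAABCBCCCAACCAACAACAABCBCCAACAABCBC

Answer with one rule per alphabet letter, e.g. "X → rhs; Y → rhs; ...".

A->BC, B->C, C->CAA

  step 0 ⇒ step 1: CCAA ⇒ CAA·CAA·BC·BC
    A ↦ BC
    C ↦ CAA
    B ↦ C  (constrained at step 1)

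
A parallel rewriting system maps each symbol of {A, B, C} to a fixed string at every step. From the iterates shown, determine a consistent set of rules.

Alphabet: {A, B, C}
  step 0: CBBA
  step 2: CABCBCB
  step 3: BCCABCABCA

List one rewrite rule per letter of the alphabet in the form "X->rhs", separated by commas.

A->C, B->CA, C->B

  step 2 ⇒ step 3: CABCBCB ⇒ B·C·CA·B·CA·B·CA
    A ↦ C
    B ↦ CA
    C ↦ B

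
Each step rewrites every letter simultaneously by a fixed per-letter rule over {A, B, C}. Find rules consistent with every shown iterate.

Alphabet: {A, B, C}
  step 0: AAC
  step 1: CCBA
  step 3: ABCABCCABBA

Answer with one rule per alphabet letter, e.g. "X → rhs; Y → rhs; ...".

A->C, B->AB, C->BA

  step 0 ⇒ step 1: AAC ⇒ C·C·BA
    A ↦ C
    C ↦ BA
    B ↦ AB  (constrained at step 1)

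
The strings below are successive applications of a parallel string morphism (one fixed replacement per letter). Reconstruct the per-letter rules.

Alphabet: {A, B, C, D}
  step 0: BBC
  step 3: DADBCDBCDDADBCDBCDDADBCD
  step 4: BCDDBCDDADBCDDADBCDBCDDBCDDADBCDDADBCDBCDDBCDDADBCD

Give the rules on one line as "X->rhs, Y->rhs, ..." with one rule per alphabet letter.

A->D, B->DA, C->D, D->BCD

  step 3 ⇒ step 4: DADBCDBCDDADBCDBCDDADBCD ⇒ BCD·D·BCD·DA·D·BCD·DA·D·BCD·BCD·D·BCD·DA·D·BCD·DA·D·BCD·BCD·D·BCD·DA·D·BCD
    A ↦ D
    B ↦ DA
    C ↦ D
    D ↦ BCD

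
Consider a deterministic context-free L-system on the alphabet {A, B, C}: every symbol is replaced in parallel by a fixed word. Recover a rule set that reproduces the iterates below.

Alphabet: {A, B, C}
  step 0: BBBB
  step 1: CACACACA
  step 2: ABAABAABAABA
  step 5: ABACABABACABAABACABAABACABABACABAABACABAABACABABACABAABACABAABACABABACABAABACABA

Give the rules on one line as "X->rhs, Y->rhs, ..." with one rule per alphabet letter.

  step 1 ⇒ step 2: CACACACA ⇒ A·BA·A·BA·A·BA·A·BA
    A ↦ BA
    C ↦ A
  step 0 ⇒ step 1: BBBB ⇒ CA·CA·CA·CA
    B ↦ CA

A->BA, B->CA, C->A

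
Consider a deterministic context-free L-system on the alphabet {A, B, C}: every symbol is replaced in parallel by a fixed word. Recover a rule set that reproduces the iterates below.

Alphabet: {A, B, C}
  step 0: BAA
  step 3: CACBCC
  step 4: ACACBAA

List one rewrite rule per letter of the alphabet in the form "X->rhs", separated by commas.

  step 3 ⇒ step 4: CACBCC ⇒ A·C·A·CB·A·A
    A ↦ C
    B ↦ CB
    C ↦ A

A->C, B->CB, C->A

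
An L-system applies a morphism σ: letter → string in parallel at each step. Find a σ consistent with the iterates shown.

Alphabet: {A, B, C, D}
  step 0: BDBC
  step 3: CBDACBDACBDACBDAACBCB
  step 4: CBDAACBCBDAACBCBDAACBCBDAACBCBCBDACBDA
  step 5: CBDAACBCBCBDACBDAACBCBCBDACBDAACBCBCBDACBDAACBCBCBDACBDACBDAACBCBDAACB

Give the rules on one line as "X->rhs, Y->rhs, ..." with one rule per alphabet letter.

  step 4 ⇒ step 5: CBDAACBCBDAACBCBDAACBCBDAACBCBCBDACBDA ⇒ CBD·A·A·CB·CB·CBD·A·CBD·A·A·CB·CB·CBD·A·CBD·A·A·CB·CB·CBD·A·CBD·A·A·CB·CB·CBD·A·CBD·A·CBD·A·A·CB·CBD·A·A·CB
    A ↦ CB
    B ↦ A
    C ↦ CBD
    D ↦ A

A->CB, B->A, C->CBD, D->A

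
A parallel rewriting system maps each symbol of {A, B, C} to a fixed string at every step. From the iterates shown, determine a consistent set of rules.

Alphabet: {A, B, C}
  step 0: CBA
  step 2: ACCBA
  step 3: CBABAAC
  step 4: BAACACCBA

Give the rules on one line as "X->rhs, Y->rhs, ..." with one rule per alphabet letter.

  step 3 ⇒ step 4: CBABAAC ⇒ BA·A·C·A·C·C·BA
    A ↦ C
    B ↦ A
    C ↦ BA

A->C, B->A, C->BA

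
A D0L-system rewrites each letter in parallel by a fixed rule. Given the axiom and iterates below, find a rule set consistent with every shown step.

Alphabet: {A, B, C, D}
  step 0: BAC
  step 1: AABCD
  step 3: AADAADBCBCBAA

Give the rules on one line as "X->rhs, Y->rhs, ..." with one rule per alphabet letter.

  step 0 ⇒ step 1: BAC ⇒ AA·BC·D
    A ↦ BC
    B ↦ AA
    C ↦ D
    D ↦ B  (constrained at step 1)

A->BC, B->AA, C->D, D->B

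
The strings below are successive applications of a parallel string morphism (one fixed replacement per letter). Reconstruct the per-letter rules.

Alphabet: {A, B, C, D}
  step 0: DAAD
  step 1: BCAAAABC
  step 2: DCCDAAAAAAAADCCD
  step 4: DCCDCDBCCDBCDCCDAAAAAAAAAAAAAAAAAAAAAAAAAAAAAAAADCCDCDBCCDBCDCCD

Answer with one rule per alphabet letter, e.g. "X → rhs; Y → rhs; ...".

A->AA, B->DC, C->CD, D->BC

  step 1 ⇒ step 2: BCAAAABC ⇒ DC·CD·AA·AA·AA·AA·DC·CD
    A ↦ AA
    B ↦ DC
    C ↦ CD
  step 0 ⇒ step 1: DAAD ⇒ BC·AA·AA·BC
    D ↦ BC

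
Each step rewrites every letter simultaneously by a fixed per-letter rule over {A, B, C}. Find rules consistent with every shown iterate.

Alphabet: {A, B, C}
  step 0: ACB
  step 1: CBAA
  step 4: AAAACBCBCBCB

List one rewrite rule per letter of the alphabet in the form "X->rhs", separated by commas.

  step 0 ⇒ step 1: ACB ⇒ CB·A·A
    A ↦ CB
    B ↦ A
    C ↦ A

A->CB, B->A, C->A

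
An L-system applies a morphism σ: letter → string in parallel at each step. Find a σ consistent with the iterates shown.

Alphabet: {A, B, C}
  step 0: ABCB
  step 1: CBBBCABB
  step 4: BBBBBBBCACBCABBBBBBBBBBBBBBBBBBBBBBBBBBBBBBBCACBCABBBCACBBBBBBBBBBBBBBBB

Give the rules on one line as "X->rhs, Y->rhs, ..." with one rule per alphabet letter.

  step 0 ⇒ step 1: ABCB ⇒ C·BB·BCA·BB
    A ↦ C
    B ↦ BB
    C ↦ BCA

A->C, B->BB, C->BCA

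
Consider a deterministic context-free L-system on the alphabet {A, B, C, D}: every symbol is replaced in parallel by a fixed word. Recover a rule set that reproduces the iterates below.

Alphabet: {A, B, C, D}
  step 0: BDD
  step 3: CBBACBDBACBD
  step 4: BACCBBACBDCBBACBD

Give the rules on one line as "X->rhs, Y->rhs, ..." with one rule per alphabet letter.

A->B, B->C, C->BA, D->BD

  step 3 ⇒ step 4: CBBACBDBACBD ⇒ BA·C·C·B·BA·C·BD·C·B·BA·C·BD
    A ↦ B
    B ↦ C
    C ↦ BA
    D ↦ BD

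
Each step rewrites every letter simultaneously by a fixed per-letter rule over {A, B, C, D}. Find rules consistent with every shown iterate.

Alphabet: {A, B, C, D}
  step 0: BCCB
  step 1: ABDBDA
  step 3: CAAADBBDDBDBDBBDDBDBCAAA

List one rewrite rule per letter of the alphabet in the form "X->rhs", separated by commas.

  step 0 ⇒ step 1: BCCB ⇒ A·BD·BD·A
    B ↦ A
    C ↦ BD
    A ↦ DB  (constrained at step 1)
    D ↦ CAA  (constrained at step 1)

A->DB, B->A, C->BD, D->CAA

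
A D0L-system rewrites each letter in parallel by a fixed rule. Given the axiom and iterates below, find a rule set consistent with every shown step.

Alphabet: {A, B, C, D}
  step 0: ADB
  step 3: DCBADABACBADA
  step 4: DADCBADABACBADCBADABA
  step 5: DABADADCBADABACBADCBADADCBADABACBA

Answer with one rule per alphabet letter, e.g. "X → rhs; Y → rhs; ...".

A->BA, B->C, C->D, D->DA

  step 4 ⇒ step 5: DADCBADABACBADCBADABA ⇒ DA·BA·DA·D·C·BA·DA·BA·C·BA·D·C·BA·DA·D·C·BA·DA·BA·C·BA
    A ↦ BA
    B ↦ C
    C ↦ D
    D ↦ DA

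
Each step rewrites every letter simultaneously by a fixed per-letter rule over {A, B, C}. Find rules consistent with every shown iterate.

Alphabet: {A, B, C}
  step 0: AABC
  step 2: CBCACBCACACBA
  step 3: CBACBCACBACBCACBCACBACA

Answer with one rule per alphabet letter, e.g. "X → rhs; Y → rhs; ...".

A->CA, B->A, C->CB

  step 2 ⇒ step 3: CBCACBCACACBA ⇒ CB·A·CB·CA·CB·A·CB·CA·CB·CA·CB·A·CA
    A ↦ CA
    B ↦ A
    C ↦ CB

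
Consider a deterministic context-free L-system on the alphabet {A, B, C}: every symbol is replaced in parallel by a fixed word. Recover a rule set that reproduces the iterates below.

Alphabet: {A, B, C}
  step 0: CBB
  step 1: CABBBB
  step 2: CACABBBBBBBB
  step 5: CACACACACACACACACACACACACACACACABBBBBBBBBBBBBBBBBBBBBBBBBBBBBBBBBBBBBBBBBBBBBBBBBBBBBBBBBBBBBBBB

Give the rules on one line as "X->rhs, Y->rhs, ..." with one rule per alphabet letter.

A->CA, B->BB, C->CA

  step 1 ⇒ step 2: CABBBB ⇒ CA·CA·BB·BB·BB·BB
    A ↦ CA
    B ↦ BB
    C ↦ CA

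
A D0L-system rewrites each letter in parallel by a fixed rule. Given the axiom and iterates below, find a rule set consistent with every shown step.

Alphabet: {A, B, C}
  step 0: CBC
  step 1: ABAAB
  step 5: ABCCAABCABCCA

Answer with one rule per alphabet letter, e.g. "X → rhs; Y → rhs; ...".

A->C, B->A, C->AB

  step 0 ⇒ step 1: CBC ⇒ AB·A·AB
    B ↦ A
    C ↦ AB
    A ↦ C  (constrained at step 1)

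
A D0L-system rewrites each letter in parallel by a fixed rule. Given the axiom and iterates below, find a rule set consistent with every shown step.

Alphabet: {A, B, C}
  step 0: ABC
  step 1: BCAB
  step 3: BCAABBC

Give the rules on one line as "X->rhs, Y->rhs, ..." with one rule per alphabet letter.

  step 0 ⇒ step 1: ABC ⇒ BC·A·B
    A ↦ BC
    B ↦ A
    C ↦ B

A->BC, B->A, C->B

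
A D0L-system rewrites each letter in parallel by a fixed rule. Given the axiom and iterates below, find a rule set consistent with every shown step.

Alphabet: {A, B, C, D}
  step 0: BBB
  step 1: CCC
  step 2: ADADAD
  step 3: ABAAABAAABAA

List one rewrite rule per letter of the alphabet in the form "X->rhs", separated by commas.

  step 2 ⇒ step 3: ADADAD ⇒ AB·AA·AB·AA·AB·AA
    A ↦ AB
    D ↦ AA
  step 0 ⇒ step 1: BBB ⇒ C·C·C
    B ↦ C
  step 1 ⇒ step 2: CCC ⇒ AD·AD·AD
    C ↦ AD

A->AB, B->C, C->AD, D->AA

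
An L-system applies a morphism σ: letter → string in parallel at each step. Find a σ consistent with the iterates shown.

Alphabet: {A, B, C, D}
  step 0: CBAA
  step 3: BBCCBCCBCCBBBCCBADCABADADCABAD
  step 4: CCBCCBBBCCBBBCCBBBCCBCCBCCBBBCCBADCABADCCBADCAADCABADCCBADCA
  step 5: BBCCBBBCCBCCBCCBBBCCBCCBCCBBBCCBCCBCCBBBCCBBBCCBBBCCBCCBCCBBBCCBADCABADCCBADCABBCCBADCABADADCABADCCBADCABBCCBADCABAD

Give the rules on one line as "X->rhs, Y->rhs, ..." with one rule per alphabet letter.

  step 4 ⇒ step 5: CCBCCBBBCCBBBCCBBBCCBCCBCCBBBCCBADCABADCCBADCAADCABADCCBADCA ⇒ B·B·CCB·B·B·CCB·CCB·CCB·B·B·CCB·CCB·CCB·B·B·CCB·CCB·CCB·B·B·CCB·B·B·CCB·B·B·CCB·CCB·CCB·B·B·CCB·AD·CA·B·AD·CCB·AD·CA·B·B·CCB·AD·CA·B·AD·AD·CA·B·AD·CCB·AD·CA·B·B·CCB·AD·CA·B·AD
    A ↦ AD
    B ↦ CCB
    C ↦ B
    D ↦ CA

A->AD, B->CCB, C->B, D->CA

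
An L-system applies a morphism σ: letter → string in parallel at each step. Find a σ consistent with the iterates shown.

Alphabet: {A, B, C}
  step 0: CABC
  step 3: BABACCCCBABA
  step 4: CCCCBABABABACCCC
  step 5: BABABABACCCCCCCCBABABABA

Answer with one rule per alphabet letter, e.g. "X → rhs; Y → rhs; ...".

A->C, B->C, C->BA

  step 4 ⇒ step 5: CCCCBABABABACCCC ⇒ BA·BA·BA·BA·C·C·C·C·C·C·C·C·BA·BA·BA·BA
    A ↦ C
    B ↦ C
    C ↦ BA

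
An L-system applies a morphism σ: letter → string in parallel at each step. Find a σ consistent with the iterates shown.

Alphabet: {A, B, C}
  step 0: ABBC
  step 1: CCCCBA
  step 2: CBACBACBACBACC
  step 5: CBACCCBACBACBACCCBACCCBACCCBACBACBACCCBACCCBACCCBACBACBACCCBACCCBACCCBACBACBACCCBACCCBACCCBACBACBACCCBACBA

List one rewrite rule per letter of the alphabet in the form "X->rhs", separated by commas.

A->C, B->C, C->CBA

  step 1 ⇒ step 2: CCCCBA ⇒ CBA·CBA·CBA·CBA·C·C
    A ↦ C
    B ↦ C
    C ↦ CBA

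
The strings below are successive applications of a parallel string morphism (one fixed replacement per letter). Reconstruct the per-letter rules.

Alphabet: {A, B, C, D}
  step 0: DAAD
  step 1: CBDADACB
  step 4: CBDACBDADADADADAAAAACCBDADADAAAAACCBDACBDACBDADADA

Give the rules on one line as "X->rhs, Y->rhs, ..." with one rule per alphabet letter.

A->DA, B->C, C->AA, D->CB

  step 0 ⇒ step 1: DAAD ⇒ CB·DA·DA·CB
    A ↦ DA
    D ↦ CB
    B ↦ C  (constrained at step 1)
    C ↦ AA  (constrained at step 1)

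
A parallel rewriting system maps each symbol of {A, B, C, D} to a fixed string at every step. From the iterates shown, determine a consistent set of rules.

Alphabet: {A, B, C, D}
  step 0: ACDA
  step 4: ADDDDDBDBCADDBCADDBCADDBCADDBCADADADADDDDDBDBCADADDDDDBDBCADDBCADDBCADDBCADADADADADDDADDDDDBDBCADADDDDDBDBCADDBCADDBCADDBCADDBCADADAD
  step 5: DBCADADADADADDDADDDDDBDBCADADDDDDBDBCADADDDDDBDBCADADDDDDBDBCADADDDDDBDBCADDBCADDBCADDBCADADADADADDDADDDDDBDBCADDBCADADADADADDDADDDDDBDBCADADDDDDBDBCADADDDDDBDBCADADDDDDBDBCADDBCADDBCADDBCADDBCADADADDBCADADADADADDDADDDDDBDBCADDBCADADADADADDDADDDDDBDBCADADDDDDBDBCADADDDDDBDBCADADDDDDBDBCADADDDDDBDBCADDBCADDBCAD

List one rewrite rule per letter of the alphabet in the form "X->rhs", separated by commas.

A->DBC, B->DD, C->DDB, D->AD

  step 4 ⇒ step 5: ADDDDDBDBCADDBCADDBCADDBCADDBCADADADADDDDDBDBCADADDDDDBDBCADDBCADDBCADDBCADADADADADDDADDDDDBDBCADADDDDDBDBCADDBCADDBCADDBCADDBCADADAD ⇒ DBC·AD·AD·AD·AD·AD·DD·AD·DD·DDB·DBC·AD·AD·DD·DDB·DBC·AD·AD·DD·DDB·DBC·AD·AD·DD·DDB·DBC·AD·AD·DD·DDB·DBC·AD·DBC·AD·DBC·AD·DBC·AD·AD·AD·AD·AD·DD·AD·DD·DDB·DBC·AD·DBC·AD·AD·AD·AD·AD·DD·AD·DD·DDB·DBC·AD·AD·DD·DDB·DBC·AD·AD·DD·DDB·DBC·AD·AD·DD·DDB·DBC·AD·DBC·AD·DBC·AD·DBC·AD·DBC·AD·AD·AD·DBC·AD·AD·AD·AD·AD·DD·AD·DD·DDB·DBC·AD·DBC·AD·AD·AD·AD·AD·DD·AD·DD·DDB·DBC·AD·AD·DD·DDB·DBC·AD·AD·DD·DDB·DBC·AD·AD·DD·DDB·DBC·AD·AD·DD·DDB·DBC·AD·DBC·AD·DBC·AD
    A ↦ DBC
    B ↦ DD
    C ↦ DDB
    D ↦ AD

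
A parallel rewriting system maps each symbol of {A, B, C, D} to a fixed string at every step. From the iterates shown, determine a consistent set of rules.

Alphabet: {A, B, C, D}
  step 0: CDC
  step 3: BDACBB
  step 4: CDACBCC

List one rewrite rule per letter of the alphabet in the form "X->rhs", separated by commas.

A->C, B->C, C->B, D->DA

  step 3 ⇒ step 4: BDACBB ⇒ C·DA·C·B·C·C
    A ↦ C
    B ↦ C
    C ↦ B
    D ↦ DA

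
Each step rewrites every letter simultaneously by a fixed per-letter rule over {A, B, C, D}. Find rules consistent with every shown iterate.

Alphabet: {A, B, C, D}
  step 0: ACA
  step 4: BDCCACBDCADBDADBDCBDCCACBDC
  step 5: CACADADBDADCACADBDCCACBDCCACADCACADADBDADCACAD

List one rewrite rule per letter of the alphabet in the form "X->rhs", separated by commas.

  step 4 ⇒ step 5: BDCCACBDCADBDADBDCBDCCACBDC ⇒ CA·C·AD·AD·BD·AD·CA·C·AD·BD·C·CA·C·BD·C·CA·C·AD·CA·C·AD·AD·BD·AD·CA·C·AD
    A ↦ BD
    B ↦ CA
    C ↦ AD
    D ↦ C

A->BD, B->CA, C->AD, D->C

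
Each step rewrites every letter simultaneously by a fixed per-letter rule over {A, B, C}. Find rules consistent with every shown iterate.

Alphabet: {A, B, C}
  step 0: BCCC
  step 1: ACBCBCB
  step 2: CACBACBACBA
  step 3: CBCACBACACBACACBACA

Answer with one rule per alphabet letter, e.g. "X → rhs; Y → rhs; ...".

A->CA, B->A, C->CB

  step 2 ⇒ step 3: CACBACBACBA ⇒ CB·CA·CB·A·CA·CB·A·CA·CB·A·CA
    A ↦ CA
    B ↦ A
    C ↦ CB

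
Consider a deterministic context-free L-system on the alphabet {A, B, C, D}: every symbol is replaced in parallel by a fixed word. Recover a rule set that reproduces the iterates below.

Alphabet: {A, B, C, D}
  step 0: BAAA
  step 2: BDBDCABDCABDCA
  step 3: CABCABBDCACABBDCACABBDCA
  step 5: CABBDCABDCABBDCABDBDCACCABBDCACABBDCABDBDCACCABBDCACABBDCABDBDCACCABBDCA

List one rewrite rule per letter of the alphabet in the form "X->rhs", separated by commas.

A->CA, B->C, C->BD, D->AB

  step 2 ⇒ step 3: BDBDCABDCABDCA ⇒ C·AB·C·AB·BD·CA·C·AB·BD·CA·C·AB·BD·CA
    A ↦ CA
    B ↦ C
    C ↦ BD
    D ↦ AB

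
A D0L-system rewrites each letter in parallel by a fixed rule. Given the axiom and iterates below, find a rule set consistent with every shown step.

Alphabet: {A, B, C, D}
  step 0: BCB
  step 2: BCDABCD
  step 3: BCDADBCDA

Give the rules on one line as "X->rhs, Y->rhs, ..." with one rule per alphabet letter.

  step 2 ⇒ step 3: BCDABCD ⇒ BC·D·A·D·BC·D·A
    A ↦ D
    B ↦ BC
    C ↦ D
    D ↦ A

A->D, B->BC, C->D, D->A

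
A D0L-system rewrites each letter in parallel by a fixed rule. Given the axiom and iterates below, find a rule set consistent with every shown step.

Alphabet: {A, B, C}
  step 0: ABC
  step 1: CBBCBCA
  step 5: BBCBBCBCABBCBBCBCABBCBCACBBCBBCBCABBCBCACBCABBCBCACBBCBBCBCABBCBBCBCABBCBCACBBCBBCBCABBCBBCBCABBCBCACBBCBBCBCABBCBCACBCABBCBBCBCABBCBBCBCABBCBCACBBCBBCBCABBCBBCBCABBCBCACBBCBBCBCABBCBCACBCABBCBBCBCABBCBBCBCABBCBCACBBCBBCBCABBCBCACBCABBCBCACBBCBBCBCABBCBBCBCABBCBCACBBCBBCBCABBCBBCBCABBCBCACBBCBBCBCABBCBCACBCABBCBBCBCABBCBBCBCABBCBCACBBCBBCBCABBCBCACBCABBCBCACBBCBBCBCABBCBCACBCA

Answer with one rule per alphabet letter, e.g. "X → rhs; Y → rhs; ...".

  step 0 ⇒ step 1: ABC ⇒ C·BBC·BCA
    A ↦ C
    B ↦ BBC
    C ↦ BCA

A->C, B->BBC, C->BCA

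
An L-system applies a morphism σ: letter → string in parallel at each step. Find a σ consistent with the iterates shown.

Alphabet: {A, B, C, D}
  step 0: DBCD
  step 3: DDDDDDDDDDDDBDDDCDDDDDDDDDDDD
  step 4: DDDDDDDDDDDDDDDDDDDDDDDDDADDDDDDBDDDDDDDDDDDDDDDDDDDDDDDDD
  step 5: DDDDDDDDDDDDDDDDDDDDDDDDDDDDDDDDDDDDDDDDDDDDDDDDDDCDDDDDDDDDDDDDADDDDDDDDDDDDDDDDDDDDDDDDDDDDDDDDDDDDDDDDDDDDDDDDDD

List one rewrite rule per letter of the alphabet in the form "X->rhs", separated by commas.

A->C, B->DA, C->BD, D->DD

  step 4 ⇒ step 5: DDDDDDDDDDDDDDDDDDDDDDDDDADDDDDDBDDDDDDDDDDDDDDDDDDDDDDDDD ⇒ DD·DD·DD·DD·DD·DD·DD·DD·DD·DD·DD·DD·DD·DD·DD·DD·DD·DD·DD·DD·DD·DD·DD·DD·DD·C·DD·DD·DD·DD·DD·DD·DA·DD·DD·DD·DD·DD·DD·DD·DD·DD·DD·DD·DD·DD·DD·DD·DD·DD·DD·DD·DD·DD·DD·DD·DD·DD
    A ↦ C
    B ↦ DA
    D ↦ DD
  step 3 ⇒ step 4: DDDDDDDDDDDDBDDDCDDDDDDDDDDDD ⇒ DD·DD·DD·DD·DD·DD·DD·DD·DD·DD·DD·DD·DA·DD·DD·DD·BD·DD·DD·DD·DD·DD·DD·DD·DD·DD·DD·DD·DD
    C ↦ BD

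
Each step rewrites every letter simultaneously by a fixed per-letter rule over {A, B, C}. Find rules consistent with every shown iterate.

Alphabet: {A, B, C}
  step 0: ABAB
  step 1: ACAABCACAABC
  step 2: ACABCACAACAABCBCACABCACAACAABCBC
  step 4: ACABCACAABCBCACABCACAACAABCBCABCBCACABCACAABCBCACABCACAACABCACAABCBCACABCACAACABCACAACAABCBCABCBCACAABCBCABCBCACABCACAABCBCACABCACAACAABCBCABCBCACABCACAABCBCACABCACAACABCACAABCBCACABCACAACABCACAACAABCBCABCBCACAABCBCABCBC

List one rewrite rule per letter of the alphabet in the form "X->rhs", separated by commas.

A->ACA, B->ABC, C->BC

  step 1 ⇒ step 2: ACAABCACAABC ⇒ ACA·BC·ACA·ACA·ABC·BC·ACA·BC·ACA·ACA·ABC·BC
    A ↦ ACA
    B ↦ ABC
    C ↦ BC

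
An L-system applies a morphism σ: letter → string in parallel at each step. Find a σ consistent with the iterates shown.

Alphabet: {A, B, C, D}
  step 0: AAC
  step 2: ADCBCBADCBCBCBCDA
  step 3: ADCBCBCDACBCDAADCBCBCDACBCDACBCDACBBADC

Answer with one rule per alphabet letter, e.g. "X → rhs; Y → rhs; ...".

  step 2 ⇒ step 3: ADCBCBADCBCBCBCDA ⇒ ADC·B·CB·CDA·CB·CDA·ADC·B·CB·CDA·CB·CDA·CB·CDA·CB·B·ADC
    A ↦ ADC
    B ↦ CDA
    C ↦ CB
    D ↦ B

A->ADC, B->CDA, C->CB, D->B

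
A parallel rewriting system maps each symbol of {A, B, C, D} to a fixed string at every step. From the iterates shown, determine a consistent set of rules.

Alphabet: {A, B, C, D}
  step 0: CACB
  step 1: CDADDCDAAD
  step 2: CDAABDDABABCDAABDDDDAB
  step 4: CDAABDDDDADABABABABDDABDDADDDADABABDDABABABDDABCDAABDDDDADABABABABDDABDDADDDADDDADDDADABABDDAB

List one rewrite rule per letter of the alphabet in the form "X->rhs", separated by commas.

  step 1 ⇒ step 2: CDADDCDAAD ⇒ CDA·AB·DD·AB·AB·CDA·AB·DD·DD·AB
    A ↦ DD
    C ↦ CDA
    D ↦ AB
  step 0 ⇒ step 1: CACB ⇒ CDA·DD·CDA·AD
    B ↦ AD

A->DD, B->AD, C->CDA, D->AB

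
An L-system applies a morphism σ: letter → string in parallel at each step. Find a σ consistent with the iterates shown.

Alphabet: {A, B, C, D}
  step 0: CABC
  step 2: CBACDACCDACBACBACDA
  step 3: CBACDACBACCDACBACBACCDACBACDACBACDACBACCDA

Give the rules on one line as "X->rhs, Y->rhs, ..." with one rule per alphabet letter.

A->DA, B->C, C->CBA, D->CC

  step 2 ⇒ step 3: CBACDACCDACBACBACDA ⇒ CBA·C·DA·CBA·CC·DA·CBA·CBA·CC·DA·CBA·C·DA·CBA·C·DA·CBA·CC·DA
    A ↦ DA
    B ↦ C
    C ↦ CBA
    D ↦ CC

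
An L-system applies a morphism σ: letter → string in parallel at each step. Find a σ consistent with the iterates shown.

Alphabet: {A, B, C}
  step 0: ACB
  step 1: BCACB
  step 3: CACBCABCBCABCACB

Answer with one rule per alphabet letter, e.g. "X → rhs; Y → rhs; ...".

  step 0 ⇒ step 1: ACB ⇒ B·CA·CB
    A ↦ B
    B ↦ CB
    C ↦ CA

A->B, B->CB, C->CA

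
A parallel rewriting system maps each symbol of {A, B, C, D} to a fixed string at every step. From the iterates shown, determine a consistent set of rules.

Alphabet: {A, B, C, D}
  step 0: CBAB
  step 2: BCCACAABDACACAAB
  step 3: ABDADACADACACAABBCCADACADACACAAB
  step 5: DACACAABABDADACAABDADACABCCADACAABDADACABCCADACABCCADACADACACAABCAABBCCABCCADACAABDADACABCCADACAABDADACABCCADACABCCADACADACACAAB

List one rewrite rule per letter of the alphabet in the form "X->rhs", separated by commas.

  step 2 ⇒ step 3: BCCACAABDACACAAB ⇒ AB·DA·DA·CA·DA·CA·CA·AB·BC·CA·DA·CA·DA·CA·CA·AB
    A ↦ CA
    B ↦ AB
    C ↦ DA
    D ↦ BC

A->CA, B->AB, C->DA, D->BC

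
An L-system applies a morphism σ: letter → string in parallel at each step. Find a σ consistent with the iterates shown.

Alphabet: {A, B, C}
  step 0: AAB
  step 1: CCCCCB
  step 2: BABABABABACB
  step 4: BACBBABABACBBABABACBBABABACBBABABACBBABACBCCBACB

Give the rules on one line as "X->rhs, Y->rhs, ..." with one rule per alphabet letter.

A->CC, B->CB, C->BA

  step 1 ⇒ step 2: CCCCCB ⇒ BA·BA·BA·BA·BA·CB
    B ↦ CB
    C ↦ BA
  step 0 ⇒ step 1: AAB ⇒ CC·CC·CB
    A ↦ CC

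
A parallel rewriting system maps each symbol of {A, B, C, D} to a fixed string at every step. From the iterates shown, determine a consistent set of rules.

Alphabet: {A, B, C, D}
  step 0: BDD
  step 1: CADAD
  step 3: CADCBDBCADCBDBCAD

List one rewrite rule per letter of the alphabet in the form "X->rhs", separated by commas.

  step 0 ⇒ step 1: BDD ⇒ C·AD·AD
    B ↦ C
    D ↦ AD
    A ↦ BC  (constrained at step 1)
    C ↦ BD  (constrained at step 1)

A->BC, B->C, C->BD, D->AD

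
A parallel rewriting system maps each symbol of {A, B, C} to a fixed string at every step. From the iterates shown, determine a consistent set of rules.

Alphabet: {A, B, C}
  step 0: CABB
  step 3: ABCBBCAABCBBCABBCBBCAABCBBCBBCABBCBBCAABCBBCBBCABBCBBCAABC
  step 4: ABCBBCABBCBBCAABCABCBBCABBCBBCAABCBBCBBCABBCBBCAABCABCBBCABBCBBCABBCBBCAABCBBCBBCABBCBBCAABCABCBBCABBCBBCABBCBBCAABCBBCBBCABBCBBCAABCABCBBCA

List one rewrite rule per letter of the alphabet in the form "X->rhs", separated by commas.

A->ABC, B->BBC, C->A

  step 3 ⇒ step 4: ABCBBCAABCBBCABBCBBCAABCBBCBBCABBCBBCAABCBBCBBCABBCBBCAABC ⇒ ABC·BBC·A·BBC·BBC·A·ABC·ABC·BBC·A·BBC·BBC·A·ABC·BBC·BBC·A·BBC·BBC·A·ABC·ABC·BBC·A·BBC·BBC·A·BBC·BBC·A·ABC·BBC·BBC·A·BBC·BBC·A·ABC·ABC·BBC·A·BBC·BBC·A·BBC·BBC·A·ABC·BBC·BBC·A·BBC·BBC·A·ABC·ABC·BBC·A
    A ↦ ABC
    B ↦ BBC
    C ↦ A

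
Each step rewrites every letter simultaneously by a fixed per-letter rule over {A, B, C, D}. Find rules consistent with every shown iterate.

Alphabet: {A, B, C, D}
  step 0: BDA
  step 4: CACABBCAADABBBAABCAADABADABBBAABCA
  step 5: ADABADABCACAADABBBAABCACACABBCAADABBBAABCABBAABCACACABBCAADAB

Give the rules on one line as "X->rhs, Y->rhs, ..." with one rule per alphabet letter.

  step 4 ⇒ step 5: CACABBCAADABBBAABCAADABADABBBAABCA ⇒ ADA·B·ADA·B·CA·CA·ADA·B·B·BAA·B·CA·CA·CA·B·B·CA·ADA·B·B·BAA·B·CA·B·BAA·B·CA·CA·CA·B·B·CA·ADA·B
    A ↦ B
    B ↦ CA
    C ↦ ADA
    D ↦ BAA

A->B, B->CA, C->ADA, D->BAA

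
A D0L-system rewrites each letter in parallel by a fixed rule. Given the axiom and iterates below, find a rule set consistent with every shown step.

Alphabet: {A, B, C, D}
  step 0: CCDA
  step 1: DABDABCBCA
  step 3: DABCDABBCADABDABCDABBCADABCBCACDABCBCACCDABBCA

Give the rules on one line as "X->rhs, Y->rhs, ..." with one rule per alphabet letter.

A->BCA, B->C, C->DAB, D->C

  step 0 ⇒ step 1: CCDA ⇒ DAB·DAB·C·BCA
    A ↦ BCA
    C ↦ DAB
    D ↦ C
    B ↦ C  (constrained at step 1)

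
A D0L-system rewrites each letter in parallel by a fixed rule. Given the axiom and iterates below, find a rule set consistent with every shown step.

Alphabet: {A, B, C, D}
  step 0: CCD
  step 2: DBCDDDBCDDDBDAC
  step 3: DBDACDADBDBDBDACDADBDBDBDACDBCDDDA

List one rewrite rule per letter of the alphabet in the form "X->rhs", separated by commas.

  step 2 ⇒ step 3: DBCDDDBCDDDBDAC ⇒ DB·DAC·DA·DB·DB·DB·DAC·DA·DB·DB·DB·DAC·DB·CDD·DA
    A ↦ CDD
    B ↦ DAC
    C ↦ DA
    D ↦ DB

A->CDD, B->DAC, C->DA, D->DB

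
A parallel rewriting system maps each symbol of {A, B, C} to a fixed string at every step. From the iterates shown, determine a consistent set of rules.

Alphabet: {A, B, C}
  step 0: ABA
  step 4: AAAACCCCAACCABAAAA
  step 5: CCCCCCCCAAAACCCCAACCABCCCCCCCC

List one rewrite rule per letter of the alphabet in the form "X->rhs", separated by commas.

  step 4 ⇒ step 5: AAAACCCCAACCABAAAA ⇒ CC·CC·CC·CC·A·A·A·A·CC·CC·A·A·CC·AB·CC·CC·CC·CC
    A ↦ CC
    B ↦ AB
    C ↦ A

A->CC, B->AB, C->A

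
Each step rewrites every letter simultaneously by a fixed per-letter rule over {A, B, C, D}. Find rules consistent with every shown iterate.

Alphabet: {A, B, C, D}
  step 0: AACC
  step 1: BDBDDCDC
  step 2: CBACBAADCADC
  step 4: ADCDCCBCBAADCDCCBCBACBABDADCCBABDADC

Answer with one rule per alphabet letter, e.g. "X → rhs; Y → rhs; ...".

  step 1 ⇒ step 2: BDBDDCDC ⇒ CB·A·CB·A·A·DC·A·DC
    B ↦ CB
    C ↦ DC
    D ↦ A
  step 0 ⇒ step 1: AACC ⇒ BD·BD·DC·DC
    A ↦ BD

A->BD, B->CB, C->DC, D->A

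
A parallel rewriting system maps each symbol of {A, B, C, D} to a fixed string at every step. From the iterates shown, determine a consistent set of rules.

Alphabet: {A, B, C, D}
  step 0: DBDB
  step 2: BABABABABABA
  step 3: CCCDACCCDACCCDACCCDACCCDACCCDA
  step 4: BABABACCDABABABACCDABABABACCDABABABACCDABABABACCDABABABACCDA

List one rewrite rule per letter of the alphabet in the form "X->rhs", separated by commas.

A->CDA, B->CC, C->BA, D->C

  step 3 ⇒ step 4: CCCDACCCDACCCDACCCDACCCDACCCDA ⇒ BA·BA·BA·C·CDA·BA·BA·BA·C·CDA·BA·BA·BA·C·CDA·BA·BA·BA·C·CDA·BA·BA·BA·C·CDA·BA·BA·BA·C·CDA
    A ↦ CDA
    C ↦ BA
    D ↦ C
  step 2 ⇒ step 3: BABABABABABA ⇒ CC·CDA·CC·CDA·CC·CDA·CC·CDA·CC·CDA·CC·CDA
    B ↦ CC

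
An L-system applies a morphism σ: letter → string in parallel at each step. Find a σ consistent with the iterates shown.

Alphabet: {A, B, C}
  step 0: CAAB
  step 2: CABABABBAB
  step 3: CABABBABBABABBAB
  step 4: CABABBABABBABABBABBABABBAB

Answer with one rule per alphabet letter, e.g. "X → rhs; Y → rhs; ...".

  step 3 ⇒ step 4: CABABBABBABABBAB ⇒ CA·B·AB·B·AB·AB·B·AB·AB·B·AB·B·AB·AB·B·AB
    A ↦ B
    B ↦ AB
    C ↦ CA

A->B, B->AB, C->CA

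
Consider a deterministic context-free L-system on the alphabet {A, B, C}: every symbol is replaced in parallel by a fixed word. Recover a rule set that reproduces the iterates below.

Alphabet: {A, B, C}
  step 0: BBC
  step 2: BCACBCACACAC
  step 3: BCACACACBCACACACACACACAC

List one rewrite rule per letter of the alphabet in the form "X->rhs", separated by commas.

A->AC, B->BC, C->AC

  step 2 ⇒ step 3: BCACBCACACAC ⇒ BC·AC·AC·AC·BC·AC·AC·AC·AC·AC·AC·AC
    A ↦ AC
    B ↦ BC
    C ↦ AC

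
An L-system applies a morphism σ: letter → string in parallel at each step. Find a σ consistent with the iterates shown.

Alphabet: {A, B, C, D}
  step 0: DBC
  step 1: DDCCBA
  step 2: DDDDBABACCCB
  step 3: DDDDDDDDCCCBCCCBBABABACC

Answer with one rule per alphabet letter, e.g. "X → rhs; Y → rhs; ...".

A->CB, B->CC, C->BA, D->DD

  step 2 ⇒ step 3: DDDDBABACCCB ⇒ DD·DD·DD·DD·CC·CB·CC·CB·BA·BA·BA·CC
    A ↦ CB
    B ↦ CC
    C ↦ BA
    D ↦ DD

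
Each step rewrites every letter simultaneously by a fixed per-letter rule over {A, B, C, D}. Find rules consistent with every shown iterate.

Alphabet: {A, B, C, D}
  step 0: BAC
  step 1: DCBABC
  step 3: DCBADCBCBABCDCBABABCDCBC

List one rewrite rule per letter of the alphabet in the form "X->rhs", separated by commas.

  step 0 ⇒ step 1: BAC ⇒ DC·BA·BC
    A ↦ BA
    B ↦ DC
    C ↦ BC
    D ↦ BA  (constrained at step 1)

A->BA, B->DC, C->BC, D->BA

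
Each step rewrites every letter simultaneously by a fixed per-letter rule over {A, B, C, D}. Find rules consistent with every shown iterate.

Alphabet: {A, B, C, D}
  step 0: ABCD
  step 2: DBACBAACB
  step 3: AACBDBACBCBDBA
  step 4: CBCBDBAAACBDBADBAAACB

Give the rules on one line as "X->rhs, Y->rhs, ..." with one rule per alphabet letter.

A->CB, B->A, C->DB, D->A

  step 3 ⇒ step 4: AACBDBACBCBDBA ⇒ CB·CB·DB·A·A·A·CB·DB·A·DB·A·A·A·CB
    A ↦ CB
    B ↦ A
    C ↦ DB
    D ↦ A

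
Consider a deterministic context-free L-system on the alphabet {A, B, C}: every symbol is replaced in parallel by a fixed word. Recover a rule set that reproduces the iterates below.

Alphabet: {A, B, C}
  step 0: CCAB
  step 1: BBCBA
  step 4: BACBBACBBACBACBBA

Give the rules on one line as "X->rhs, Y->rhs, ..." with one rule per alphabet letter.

A->C, B->BA, C->B

  step 0 ⇒ step 1: CCAB ⇒ B·B·C·BA
    A ↦ C
    B ↦ BA
    C ↦ B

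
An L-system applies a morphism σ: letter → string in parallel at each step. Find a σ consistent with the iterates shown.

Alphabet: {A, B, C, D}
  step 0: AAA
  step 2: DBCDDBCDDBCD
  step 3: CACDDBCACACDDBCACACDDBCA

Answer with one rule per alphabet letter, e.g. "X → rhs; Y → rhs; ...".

  step 2 ⇒ step 3: DBCDDBCDDBCD ⇒ CA·CD·DB·CA·CA·CD·DB·CA·CA·CD·DB·CA
    B ↦ CD
    C ↦ DB
    D ↦ CA
    A ↦ CB  (constrained at step 0)

A->CB, B->CD, C->DB, D->CA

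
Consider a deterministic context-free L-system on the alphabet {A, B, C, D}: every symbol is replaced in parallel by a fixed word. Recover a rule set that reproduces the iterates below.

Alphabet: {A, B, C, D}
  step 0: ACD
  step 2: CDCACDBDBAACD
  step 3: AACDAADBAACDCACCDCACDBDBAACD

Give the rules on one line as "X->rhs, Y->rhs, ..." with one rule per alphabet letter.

A->DB, B->CAC, C->AA, D->CD

  step 2 ⇒ step 3: CDCACDBDBAACD ⇒ AA·CD·AA·DB·AA·CD·CAC·CD·CAC·DB·DB·AA·CD
    A ↦ DB
    B ↦ CAC
    C ↦ AA
    D ↦ CD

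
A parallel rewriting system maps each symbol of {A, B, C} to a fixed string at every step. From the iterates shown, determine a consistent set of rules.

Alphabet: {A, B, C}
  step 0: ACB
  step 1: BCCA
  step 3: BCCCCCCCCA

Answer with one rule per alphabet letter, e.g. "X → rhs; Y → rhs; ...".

A->B, B->A, C->CC

  step 0 ⇒ step 1: ACB ⇒ B·CC·A
    A ↦ B
    B ↦ A
    C ↦ CC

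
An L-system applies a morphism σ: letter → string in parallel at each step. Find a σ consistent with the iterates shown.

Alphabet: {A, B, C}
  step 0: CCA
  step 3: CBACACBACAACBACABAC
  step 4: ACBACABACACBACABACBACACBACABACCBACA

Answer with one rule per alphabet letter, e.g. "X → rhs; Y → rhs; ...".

A->BAC, B->C, C->A

  step 3 ⇒ step 4: CBACACBACAACBACABAC ⇒ A·C·BAC·A·BAC·A·C·BAC·A·BAC·BAC·A·C·BAC·A·BAC·C·BAC·A
    A ↦ BAC
    B ↦ C
    C ↦ A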